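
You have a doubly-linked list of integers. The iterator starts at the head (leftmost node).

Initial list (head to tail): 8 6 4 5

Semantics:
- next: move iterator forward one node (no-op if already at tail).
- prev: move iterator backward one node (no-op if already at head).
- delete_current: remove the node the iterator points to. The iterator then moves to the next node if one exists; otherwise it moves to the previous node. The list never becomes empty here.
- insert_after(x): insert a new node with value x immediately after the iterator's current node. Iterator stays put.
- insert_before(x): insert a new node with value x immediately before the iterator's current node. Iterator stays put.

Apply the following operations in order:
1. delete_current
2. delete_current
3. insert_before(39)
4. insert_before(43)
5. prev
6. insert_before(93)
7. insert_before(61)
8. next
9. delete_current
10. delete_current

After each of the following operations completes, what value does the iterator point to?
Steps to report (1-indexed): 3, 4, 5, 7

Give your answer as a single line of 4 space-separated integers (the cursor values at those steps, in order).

Answer: 4 4 43 43

Derivation:
After 1 (delete_current): list=[6, 4, 5] cursor@6
After 2 (delete_current): list=[4, 5] cursor@4
After 3 (insert_before(39)): list=[39, 4, 5] cursor@4
After 4 (insert_before(43)): list=[39, 43, 4, 5] cursor@4
After 5 (prev): list=[39, 43, 4, 5] cursor@43
After 6 (insert_before(93)): list=[39, 93, 43, 4, 5] cursor@43
After 7 (insert_before(61)): list=[39, 93, 61, 43, 4, 5] cursor@43
After 8 (next): list=[39, 93, 61, 43, 4, 5] cursor@4
After 9 (delete_current): list=[39, 93, 61, 43, 5] cursor@5
After 10 (delete_current): list=[39, 93, 61, 43] cursor@43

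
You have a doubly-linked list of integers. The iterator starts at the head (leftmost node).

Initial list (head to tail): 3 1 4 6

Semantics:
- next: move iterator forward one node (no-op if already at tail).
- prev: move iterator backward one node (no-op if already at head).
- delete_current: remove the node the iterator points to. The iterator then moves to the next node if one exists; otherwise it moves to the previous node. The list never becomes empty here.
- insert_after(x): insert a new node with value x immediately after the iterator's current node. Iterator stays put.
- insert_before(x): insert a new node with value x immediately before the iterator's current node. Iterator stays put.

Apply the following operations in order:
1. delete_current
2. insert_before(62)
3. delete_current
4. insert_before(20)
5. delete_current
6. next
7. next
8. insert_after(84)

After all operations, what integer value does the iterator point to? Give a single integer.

Answer: 6

Derivation:
After 1 (delete_current): list=[1, 4, 6] cursor@1
After 2 (insert_before(62)): list=[62, 1, 4, 6] cursor@1
After 3 (delete_current): list=[62, 4, 6] cursor@4
After 4 (insert_before(20)): list=[62, 20, 4, 6] cursor@4
After 5 (delete_current): list=[62, 20, 6] cursor@6
After 6 (next): list=[62, 20, 6] cursor@6
After 7 (next): list=[62, 20, 6] cursor@6
After 8 (insert_after(84)): list=[62, 20, 6, 84] cursor@6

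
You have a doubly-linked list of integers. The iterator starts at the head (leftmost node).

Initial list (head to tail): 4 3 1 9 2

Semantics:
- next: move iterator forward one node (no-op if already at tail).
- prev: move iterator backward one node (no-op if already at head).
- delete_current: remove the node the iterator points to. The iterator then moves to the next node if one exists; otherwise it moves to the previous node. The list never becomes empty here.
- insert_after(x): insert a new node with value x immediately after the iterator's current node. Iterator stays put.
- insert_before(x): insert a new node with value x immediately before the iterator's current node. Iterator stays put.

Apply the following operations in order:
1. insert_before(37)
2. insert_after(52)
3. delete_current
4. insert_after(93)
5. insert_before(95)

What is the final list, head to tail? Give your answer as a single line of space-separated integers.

Answer: 37 95 52 93 3 1 9 2

Derivation:
After 1 (insert_before(37)): list=[37, 4, 3, 1, 9, 2] cursor@4
After 2 (insert_after(52)): list=[37, 4, 52, 3, 1, 9, 2] cursor@4
After 3 (delete_current): list=[37, 52, 3, 1, 9, 2] cursor@52
After 4 (insert_after(93)): list=[37, 52, 93, 3, 1, 9, 2] cursor@52
After 5 (insert_before(95)): list=[37, 95, 52, 93, 3, 1, 9, 2] cursor@52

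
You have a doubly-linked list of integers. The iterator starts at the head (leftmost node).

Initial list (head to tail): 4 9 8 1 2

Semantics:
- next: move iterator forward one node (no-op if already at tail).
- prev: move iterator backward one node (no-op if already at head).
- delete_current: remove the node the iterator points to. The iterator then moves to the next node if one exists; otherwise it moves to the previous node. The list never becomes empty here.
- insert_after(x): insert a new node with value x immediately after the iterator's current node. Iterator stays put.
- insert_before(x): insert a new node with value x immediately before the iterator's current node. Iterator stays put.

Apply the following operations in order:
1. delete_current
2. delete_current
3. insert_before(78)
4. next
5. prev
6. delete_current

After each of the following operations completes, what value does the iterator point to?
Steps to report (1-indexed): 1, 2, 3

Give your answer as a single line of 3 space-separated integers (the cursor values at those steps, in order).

After 1 (delete_current): list=[9, 8, 1, 2] cursor@9
After 2 (delete_current): list=[8, 1, 2] cursor@8
After 3 (insert_before(78)): list=[78, 8, 1, 2] cursor@8
After 4 (next): list=[78, 8, 1, 2] cursor@1
After 5 (prev): list=[78, 8, 1, 2] cursor@8
After 6 (delete_current): list=[78, 1, 2] cursor@1

Answer: 9 8 8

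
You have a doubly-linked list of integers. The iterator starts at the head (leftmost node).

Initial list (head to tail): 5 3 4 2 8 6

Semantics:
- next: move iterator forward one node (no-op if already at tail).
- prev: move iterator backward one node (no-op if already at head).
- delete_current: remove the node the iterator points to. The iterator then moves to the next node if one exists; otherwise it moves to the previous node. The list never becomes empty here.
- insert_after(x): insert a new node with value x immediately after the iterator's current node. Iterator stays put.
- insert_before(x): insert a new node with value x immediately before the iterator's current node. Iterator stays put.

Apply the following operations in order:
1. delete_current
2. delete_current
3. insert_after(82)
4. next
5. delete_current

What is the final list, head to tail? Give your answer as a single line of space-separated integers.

Answer: 4 2 8 6

Derivation:
After 1 (delete_current): list=[3, 4, 2, 8, 6] cursor@3
After 2 (delete_current): list=[4, 2, 8, 6] cursor@4
After 3 (insert_after(82)): list=[4, 82, 2, 8, 6] cursor@4
After 4 (next): list=[4, 82, 2, 8, 6] cursor@82
After 5 (delete_current): list=[4, 2, 8, 6] cursor@2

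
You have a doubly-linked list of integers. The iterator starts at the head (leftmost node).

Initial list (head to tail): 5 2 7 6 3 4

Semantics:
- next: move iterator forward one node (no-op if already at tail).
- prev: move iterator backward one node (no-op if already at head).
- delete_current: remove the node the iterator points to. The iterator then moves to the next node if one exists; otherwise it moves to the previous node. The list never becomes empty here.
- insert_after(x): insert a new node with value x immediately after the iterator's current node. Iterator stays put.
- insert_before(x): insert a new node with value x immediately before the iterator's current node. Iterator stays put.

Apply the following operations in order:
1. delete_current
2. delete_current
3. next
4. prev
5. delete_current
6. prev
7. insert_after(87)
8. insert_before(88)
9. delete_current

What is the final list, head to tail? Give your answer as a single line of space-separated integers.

Answer: 88 87 3 4

Derivation:
After 1 (delete_current): list=[2, 7, 6, 3, 4] cursor@2
After 2 (delete_current): list=[7, 6, 3, 4] cursor@7
After 3 (next): list=[7, 6, 3, 4] cursor@6
After 4 (prev): list=[7, 6, 3, 4] cursor@7
After 5 (delete_current): list=[6, 3, 4] cursor@6
After 6 (prev): list=[6, 3, 4] cursor@6
After 7 (insert_after(87)): list=[6, 87, 3, 4] cursor@6
After 8 (insert_before(88)): list=[88, 6, 87, 3, 4] cursor@6
After 9 (delete_current): list=[88, 87, 3, 4] cursor@87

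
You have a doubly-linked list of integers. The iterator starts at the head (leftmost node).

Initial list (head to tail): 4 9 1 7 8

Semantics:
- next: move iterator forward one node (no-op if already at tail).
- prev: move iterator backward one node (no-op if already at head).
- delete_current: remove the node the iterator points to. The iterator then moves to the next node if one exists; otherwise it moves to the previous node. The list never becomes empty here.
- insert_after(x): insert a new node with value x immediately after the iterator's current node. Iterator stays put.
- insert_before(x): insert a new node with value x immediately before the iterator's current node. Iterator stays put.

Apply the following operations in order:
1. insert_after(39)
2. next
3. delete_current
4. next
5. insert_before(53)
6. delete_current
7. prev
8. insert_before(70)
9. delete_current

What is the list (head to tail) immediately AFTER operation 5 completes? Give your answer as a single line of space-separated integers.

Answer: 4 9 53 1 7 8

Derivation:
After 1 (insert_after(39)): list=[4, 39, 9, 1, 7, 8] cursor@4
After 2 (next): list=[4, 39, 9, 1, 7, 8] cursor@39
After 3 (delete_current): list=[4, 9, 1, 7, 8] cursor@9
After 4 (next): list=[4, 9, 1, 7, 8] cursor@1
After 5 (insert_before(53)): list=[4, 9, 53, 1, 7, 8] cursor@1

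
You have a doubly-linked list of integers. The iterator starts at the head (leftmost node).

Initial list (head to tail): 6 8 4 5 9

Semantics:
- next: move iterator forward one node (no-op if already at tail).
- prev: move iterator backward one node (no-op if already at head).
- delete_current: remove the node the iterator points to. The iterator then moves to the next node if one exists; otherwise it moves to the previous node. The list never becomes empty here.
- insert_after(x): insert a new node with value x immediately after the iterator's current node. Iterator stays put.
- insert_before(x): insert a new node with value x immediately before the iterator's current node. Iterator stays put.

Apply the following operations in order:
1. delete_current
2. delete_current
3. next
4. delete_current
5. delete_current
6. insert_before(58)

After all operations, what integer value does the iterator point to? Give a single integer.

Answer: 4

Derivation:
After 1 (delete_current): list=[8, 4, 5, 9] cursor@8
After 2 (delete_current): list=[4, 5, 9] cursor@4
After 3 (next): list=[4, 5, 9] cursor@5
After 4 (delete_current): list=[4, 9] cursor@9
After 5 (delete_current): list=[4] cursor@4
After 6 (insert_before(58)): list=[58, 4] cursor@4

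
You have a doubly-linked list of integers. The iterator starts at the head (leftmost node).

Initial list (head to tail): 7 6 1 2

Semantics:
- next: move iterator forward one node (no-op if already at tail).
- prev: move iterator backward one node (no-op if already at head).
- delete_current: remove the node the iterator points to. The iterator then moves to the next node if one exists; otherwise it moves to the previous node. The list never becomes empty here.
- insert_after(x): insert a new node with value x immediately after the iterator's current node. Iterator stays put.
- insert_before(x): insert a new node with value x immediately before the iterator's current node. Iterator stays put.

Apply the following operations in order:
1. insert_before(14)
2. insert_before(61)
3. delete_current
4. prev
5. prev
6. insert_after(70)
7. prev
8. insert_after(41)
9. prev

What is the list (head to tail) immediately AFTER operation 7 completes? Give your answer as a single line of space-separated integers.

After 1 (insert_before(14)): list=[14, 7, 6, 1, 2] cursor@7
After 2 (insert_before(61)): list=[14, 61, 7, 6, 1, 2] cursor@7
After 3 (delete_current): list=[14, 61, 6, 1, 2] cursor@6
After 4 (prev): list=[14, 61, 6, 1, 2] cursor@61
After 5 (prev): list=[14, 61, 6, 1, 2] cursor@14
After 6 (insert_after(70)): list=[14, 70, 61, 6, 1, 2] cursor@14
After 7 (prev): list=[14, 70, 61, 6, 1, 2] cursor@14

Answer: 14 70 61 6 1 2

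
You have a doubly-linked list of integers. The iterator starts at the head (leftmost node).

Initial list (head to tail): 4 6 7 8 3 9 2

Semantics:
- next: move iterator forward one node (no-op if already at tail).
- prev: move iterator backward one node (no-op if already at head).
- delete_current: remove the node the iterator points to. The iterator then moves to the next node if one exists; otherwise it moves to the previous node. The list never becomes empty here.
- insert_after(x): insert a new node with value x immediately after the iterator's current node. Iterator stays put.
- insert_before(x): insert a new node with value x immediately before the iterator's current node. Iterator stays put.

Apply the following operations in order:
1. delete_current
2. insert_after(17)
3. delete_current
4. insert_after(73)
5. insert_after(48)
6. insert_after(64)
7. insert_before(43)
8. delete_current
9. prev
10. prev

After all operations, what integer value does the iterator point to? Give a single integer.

After 1 (delete_current): list=[6, 7, 8, 3, 9, 2] cursor@6
After 2 (insert_after(17)): list=[6, 17, 7, 8, 3, 9, 2] cursor@6
After 3 (delete_current): list=[17, 7, 8, 3, 9, 2] cursor@17
After 4 (insert_after(73)): list=[17, 73, 7, 8, 3, 9, 2] cursor@17
After 5 (insert_after(48)): list=[17, 48, 73, 7, 8, 3, 9, 2] cursor@17
After 6 (insert_after(64)): list=[17, 64, 48, 73, 7, 8, 3, 9, 2] cursor@17
After 7 (insert_before(43)): list=[43, 17, 64, 48, 73, 7, 8, 3, 9, 2] cursor@17
After 8 (delete_current): list=[43, 64, 48, 73, 7, 8, 3, 9, 2] cursor@64
After 9 (prev): list=[43, 64, 48, 73, 7, 8, 3, 9, 2] cursor@43
After 10 (prev): list=[43, 64, 48, 73, 7, 8, 3, 9, 2] cursor@43

Answer: 43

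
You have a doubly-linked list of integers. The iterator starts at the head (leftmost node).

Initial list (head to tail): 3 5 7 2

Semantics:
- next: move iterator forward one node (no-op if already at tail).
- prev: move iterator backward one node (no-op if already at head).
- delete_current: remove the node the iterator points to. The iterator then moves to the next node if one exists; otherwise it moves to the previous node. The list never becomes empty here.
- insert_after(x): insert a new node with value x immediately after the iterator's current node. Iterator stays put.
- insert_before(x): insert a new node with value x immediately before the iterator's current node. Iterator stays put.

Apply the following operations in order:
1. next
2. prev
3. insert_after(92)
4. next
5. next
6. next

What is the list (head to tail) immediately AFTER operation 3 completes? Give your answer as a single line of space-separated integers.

After 1 (next): list=[3, 5, 7, 2] cursor@5
After 2 (prev): list=[3, 5, 7, 2] cursor@3
After 3 (insert_after(92)): list=[3, 92, 5, 7, 2] cursor@3

Answer: 3 92 5 7 2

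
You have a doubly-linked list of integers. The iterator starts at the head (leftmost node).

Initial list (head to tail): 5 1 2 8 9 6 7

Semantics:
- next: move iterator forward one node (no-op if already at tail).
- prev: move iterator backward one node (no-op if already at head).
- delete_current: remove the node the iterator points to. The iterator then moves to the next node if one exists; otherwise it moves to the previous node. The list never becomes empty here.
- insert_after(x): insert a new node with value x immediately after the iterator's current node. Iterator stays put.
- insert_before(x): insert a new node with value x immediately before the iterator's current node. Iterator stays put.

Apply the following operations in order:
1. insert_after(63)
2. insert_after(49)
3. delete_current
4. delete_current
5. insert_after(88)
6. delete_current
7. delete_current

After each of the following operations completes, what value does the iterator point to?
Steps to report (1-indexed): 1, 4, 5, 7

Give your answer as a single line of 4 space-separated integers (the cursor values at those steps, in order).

Answer: 5 63 63 1

Derivation:
After 1 (insert_after(63)): list=[5, 63, 1, 2, 8, 9, 6, 7] cursor@5
After 2 (insert_after(49)): list=[5, 49, 63, 1, 2, 8, 9, 6, 7] cursor@5
After 3 (delete_current): list=[49, 63, 1, 2, 8, 9, 6, 7] cursor@49
After 4 (delete_current): list=[63, 1, 2, 8, 9, 6, 7] cursor@63
After 5 (insert_after(88)): list=[63, 88, 1, 2, 8, 9, 6, 7] cursor@63
After 6 (delete_current): list=[88, 1, 2, 8, 9, 6, 7] cursor@88
After 7 (delete_current): list=[1, 2, 8, 9, 6, 7] cursor@1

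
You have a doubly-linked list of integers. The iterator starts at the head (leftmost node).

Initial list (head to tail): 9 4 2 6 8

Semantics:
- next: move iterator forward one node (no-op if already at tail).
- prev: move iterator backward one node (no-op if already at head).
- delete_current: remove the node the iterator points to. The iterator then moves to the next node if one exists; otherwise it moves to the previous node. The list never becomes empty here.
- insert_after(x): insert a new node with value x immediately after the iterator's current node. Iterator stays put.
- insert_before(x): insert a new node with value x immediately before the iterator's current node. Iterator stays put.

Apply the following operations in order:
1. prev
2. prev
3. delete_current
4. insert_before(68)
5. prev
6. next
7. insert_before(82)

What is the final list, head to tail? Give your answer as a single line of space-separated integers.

Answer: 68 82 4 2 6 8

Derivation:
After 1 (prev): list=[9, 4, 2, 6, 8] cursor@9
After 2 (prev): list=[9, 4, 2, 6, 8] cursor@9
After 3 (delete_current): list=[4, 2, 6, 8] cursor@4
After 4 (insert_before(68)): list=[68, 4, 2, 6, 8] cursor@4
After 5 (prev): list=[68, 4, 2, 6, 8] cursor@68
After 6 (next): list=[68, 4, 2, 6, 8] cursor@4
After 7 (insert_before(82)): list=[68, 82, 4, 2, 6, 8] cursor@4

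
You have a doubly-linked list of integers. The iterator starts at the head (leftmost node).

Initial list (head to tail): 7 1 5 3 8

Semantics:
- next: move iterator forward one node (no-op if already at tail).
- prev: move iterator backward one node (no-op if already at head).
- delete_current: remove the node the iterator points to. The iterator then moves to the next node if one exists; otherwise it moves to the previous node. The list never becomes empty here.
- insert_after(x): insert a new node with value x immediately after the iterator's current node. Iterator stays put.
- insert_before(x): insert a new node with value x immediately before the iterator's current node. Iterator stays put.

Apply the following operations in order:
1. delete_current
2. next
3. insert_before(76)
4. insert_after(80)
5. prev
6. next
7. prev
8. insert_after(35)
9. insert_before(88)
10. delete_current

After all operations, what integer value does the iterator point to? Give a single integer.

Answer: 35

Derivation:
After 1 (delete_current): list=[1, 5, 3, 8] cursor@1
After 2 (next): list=[1, 5, 3, 8] cursor@5
After 3 (insert_before(76)): list=[1, 76, 5, 3, 8] cursor@5
After 4 (insert_after(80)): list=[1, 76, 5, 80, 3, 8] cursor@5
After 5 (prev): list=[1, 76, 5, 80, 3, 8] cursor@76
After 6 (next): list=[1, 76, 5, 80, 3, 8] cursor@5
After 7 (prev): list=[1, 76, 5, 80, 3, 8] cursor@76
After 8 (insert_after(35)): list=[1, 76, 35, 5, 80, 3, 8] cursor@76
After 9 (insert_before(88)): list=[1, 88, 76, 35, 5, 80, 3, 8] cursor@76
After 10 (delete_current): list=[1, 88, 35, 5, 80, 3, 8] cursor@35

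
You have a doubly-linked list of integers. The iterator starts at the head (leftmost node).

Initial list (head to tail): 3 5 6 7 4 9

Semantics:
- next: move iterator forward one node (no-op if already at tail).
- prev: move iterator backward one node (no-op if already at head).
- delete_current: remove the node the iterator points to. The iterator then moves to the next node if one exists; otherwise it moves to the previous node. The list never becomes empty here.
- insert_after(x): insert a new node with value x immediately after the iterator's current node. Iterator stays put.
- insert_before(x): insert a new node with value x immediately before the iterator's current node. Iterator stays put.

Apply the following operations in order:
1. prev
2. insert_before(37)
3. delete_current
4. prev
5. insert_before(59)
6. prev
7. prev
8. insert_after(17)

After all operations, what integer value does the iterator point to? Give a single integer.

Answer: 59

Derivation:
After 1 (prev): list=[3, 5, 6, 7, 4, 9] cursor@3
After 2 (insert_before(37)): list=[37, 3, 5, 6, 7, 4, 9] cursor@3
After 3 (delete_current): list=[37, 5, 6, 7, 4, 9] cursor@5
After 4 (prev): list=[37, 5, 6, 7, 4, 9] cursor@37
After 5 (insert_before(59)): list=[59, 37, 5, 6, 7, 4, 9] cursor@37
After 6 (prev): list=[59, 37, 5, 6, 7, 4, 9] cursor@59
After 7 (prev): list=[59, 37, 5, 6, 7, 4, 9] cursor@59
After 8 (insert_after(17)): list=[59, 17, 37, 5, 6, 7, 4, 9] cursor@59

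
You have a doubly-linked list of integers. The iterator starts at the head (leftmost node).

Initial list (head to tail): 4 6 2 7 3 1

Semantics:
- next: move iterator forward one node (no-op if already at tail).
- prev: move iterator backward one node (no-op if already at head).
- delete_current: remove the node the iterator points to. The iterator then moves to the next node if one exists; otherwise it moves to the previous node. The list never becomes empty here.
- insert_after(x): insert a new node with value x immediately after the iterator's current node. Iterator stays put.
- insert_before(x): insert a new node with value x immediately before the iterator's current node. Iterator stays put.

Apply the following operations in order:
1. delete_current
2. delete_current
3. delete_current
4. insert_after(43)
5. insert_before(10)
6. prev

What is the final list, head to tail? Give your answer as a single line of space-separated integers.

Answer: 10 7 43 3 1

Derivation:
After 1 (delete_current): list=[6, 2, 7, 3, 1] cursor@6
After 2 (delete_current): list=[2, 7, 3, 1] cursor@2
After 3 (delete_current): list=[7, 3, 1] cursor@7
After 4 (insert_after(43)): list=[7, 43, 3, 1] cursor@7
After 5 (insert_before(10)): list=[10, 7, 43, 3, 1] cursor@7
After 6 (prev): list=[10, 7, 43, 3, 1] cursor@10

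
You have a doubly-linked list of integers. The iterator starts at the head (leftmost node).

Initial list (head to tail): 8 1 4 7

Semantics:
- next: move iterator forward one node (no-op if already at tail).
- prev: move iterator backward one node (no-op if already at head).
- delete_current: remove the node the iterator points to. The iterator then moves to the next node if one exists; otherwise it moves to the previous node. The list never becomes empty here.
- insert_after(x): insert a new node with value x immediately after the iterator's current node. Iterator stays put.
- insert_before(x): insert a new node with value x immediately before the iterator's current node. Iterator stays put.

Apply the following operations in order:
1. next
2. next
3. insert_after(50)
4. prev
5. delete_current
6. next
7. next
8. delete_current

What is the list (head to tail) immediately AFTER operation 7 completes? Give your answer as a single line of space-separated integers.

After 1 (next): list=[8, 1, 4, 7] cursor@1
After 2 (next): list=[8, 1, 4, 7] cursor@4
After 3 (insert_after(50)): list=[8, 1, 4, 50, 7] cursor@4
After 4 (prev): list=[8, 1, 4, 50, 7] cursor@1
After 5 (delete_current): list=[8, 4, 50, 7] cursor@4
After 6 (next): list=[8, 4, 50, 7] cursor@50
After 7 (next): list=[8, 4, 50, 7] cursor@7

Answer: 8 4 50 7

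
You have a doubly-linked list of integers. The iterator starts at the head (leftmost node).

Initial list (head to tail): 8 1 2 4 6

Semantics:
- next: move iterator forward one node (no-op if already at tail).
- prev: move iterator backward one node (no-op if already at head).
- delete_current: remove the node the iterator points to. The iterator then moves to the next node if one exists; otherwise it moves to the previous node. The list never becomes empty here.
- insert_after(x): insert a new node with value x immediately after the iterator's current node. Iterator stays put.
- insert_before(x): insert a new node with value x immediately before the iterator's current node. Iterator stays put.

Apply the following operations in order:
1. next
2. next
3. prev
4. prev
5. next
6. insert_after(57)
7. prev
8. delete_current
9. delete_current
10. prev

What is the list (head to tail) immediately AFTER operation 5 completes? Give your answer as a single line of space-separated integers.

Answer: 8 1 2 4 6

Derivation:
After 1 (next): list=[8, 1, 2, 4, 6] cursor@1
After 2 (next): list=[8, 1, 2, 4, 6] cursor@2
After 3 (prev): list=[8, 1, 2, 4, 6] cursor@1
After 4 (prev): list=[8, 1, 2, 4, 6] cursor@8
After 5 (next): list=[8, 1, 2, 4, 6] cursor@1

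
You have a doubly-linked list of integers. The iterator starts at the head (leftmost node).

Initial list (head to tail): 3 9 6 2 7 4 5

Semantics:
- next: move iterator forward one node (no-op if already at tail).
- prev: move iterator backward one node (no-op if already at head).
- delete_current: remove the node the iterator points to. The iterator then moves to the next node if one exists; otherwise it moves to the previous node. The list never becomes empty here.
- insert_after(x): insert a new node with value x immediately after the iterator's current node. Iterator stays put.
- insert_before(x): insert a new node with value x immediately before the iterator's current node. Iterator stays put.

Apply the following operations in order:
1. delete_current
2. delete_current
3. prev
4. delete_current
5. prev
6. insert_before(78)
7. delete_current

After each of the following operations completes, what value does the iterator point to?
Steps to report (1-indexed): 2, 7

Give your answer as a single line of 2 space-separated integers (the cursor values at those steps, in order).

After 1 (delete_current): list=[9, 6, 2, 7, 4, 5] cursor@9
After 2 (delete_current): list=[6, 2, 7, 4, 5] cursor@6
After 3 (prev): list=[6, 2, 7, 4, 5] cursor@6
After 4 (delete_current): list=[2, 7, 4, 5] cursor@2
After 5 (prev): list=[2, 7, 4, 5] cursor@2
After 6 (insert_before(78)): list=[78, 2, 7, 4, 5] cursor@2
After 7 (delete_current): list=[78, 7, 4, 5] cursor@7

Answer: 6 7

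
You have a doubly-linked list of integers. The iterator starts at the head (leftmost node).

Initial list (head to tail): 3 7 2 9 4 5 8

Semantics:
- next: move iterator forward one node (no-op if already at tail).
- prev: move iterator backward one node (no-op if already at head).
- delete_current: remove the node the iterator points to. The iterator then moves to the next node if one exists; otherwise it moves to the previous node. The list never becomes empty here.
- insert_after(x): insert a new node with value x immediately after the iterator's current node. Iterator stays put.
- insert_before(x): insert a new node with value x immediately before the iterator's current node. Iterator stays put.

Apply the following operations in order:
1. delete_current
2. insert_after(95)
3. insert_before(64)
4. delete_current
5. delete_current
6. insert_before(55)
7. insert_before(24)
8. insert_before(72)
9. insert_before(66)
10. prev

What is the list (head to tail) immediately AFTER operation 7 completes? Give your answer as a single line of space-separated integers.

After 1 (delete_current): list=[7, 2, 9, 4, 5, 8] cursor@7
After 2 (insert_after(95)): list=[7, 95, 2, 9, 4, 5, 8] cursor@7
After 3 (insert_before(64)): list=[64, 7, 95, 2, 9, 4, 5, 8] cursor@7
After 4 (delete_current): list=[64, 95, 2, 9, 4, 5, 8] cursor@95
After 5 (delete_current): list=[64, 2, 9, 4, 5, 8] cursor@2
After 6 (insert_before(55)): list=[64, 55, 2, 9, 4, 5, 8] cursor@2
After 7 (insert_before(24)): list=[64, 55, 24, 2, 9, 4, 5, 8] cursor@2

Answer: 64 55 24 2 9 4 5 8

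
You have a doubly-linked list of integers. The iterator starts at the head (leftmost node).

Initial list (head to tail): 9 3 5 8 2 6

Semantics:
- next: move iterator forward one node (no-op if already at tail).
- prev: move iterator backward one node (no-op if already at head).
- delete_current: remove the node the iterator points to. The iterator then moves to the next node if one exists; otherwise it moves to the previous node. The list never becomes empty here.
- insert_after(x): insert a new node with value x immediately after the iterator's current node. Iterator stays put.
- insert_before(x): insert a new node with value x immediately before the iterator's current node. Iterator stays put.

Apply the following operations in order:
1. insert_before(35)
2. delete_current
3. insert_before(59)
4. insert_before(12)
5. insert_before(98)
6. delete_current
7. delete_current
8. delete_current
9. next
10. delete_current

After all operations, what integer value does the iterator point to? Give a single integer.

Answer: 2

Derivation:
After 1 (insert_before(35)): list=[35, 9, 3, 5, 8, 2, 6] cursor@9
After 2 (delete_current): list=[35, 3, 5, 8, 2, 6] cursor@3
After 3 (insert_before(59)): list=[35, 59, 3, 5, 8, 2, 6] cursor@3
After 4 (insert_before(12)): list=[35, 59, 12, 3, 5, 8, 2, 6] cursor@3
After 5 (insert_before(98)): list=[35, 59, 12, 98, 3, 5, 8, 2, 6] cursor@3
After 6 (delete_current): list=[35, 59, 12, 98, 5, 8, 2, 6] cursor@5
After 7 (delete_current): list=[35, 59, 12, 98, 8, 2, 6] cursor@8
After 8 (delete_current): list=[35, 59, 12, 98, 2, 6] cursor@2
After 9 (next): list=[35, 59, 12, 98, 2, 6] cursor@6
After 10 (delete_current): list=[35, 59, 12, 98, 2] cursor@2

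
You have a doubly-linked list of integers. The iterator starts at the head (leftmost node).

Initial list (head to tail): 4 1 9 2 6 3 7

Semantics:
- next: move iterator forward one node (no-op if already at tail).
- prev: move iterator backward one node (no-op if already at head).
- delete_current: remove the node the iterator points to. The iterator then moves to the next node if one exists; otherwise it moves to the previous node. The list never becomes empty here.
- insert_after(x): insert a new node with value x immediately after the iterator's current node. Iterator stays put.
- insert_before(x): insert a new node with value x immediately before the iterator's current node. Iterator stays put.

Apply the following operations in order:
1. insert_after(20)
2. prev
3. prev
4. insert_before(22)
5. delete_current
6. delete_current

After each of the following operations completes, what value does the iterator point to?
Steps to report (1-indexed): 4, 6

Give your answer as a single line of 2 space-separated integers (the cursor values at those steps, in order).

Answer: 4 1

Derivation:
After 1 (insert_after(20)): list=[4, 20, 1, 9, 2, 6, 3, 7] cursor@4
After 2 (prev): list=[4, 20, 1, 9, 2, 6, 3, 7] cursor@4
After 3 (prev): list=[4, 20, 1, 9, 2, 6, 3, 7] cursor@4
After 4 (insert_before(22)): list=[22, 4, 20, 1, 9, 2, 6, 3, 7] cursor@4
After 5 (delete_current): list=[22, 20, 1, 9, 2, 6, 3, 7] cursor@20
After 6 (delete_current): list=[22, 1, 9, 2, 6, 3, 7] cursor@1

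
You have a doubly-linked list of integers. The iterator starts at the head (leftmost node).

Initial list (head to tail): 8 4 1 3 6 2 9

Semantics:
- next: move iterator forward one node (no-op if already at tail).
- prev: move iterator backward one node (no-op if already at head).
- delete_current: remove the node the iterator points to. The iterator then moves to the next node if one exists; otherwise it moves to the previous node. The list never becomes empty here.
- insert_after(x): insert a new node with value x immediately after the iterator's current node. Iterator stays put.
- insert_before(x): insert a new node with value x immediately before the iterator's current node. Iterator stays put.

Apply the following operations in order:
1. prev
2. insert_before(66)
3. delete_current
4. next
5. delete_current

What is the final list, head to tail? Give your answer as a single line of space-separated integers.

Answer: 66 4 3 6 2 9

Derivation:
After 1 (prev): list=[8, 4, 1, 3, 6, 2, 9] cursor@8
After 2 (insert_before(66)): list=[66, 8, 4, 1, 3, 6, 2, 9] cursor@8
After 3 (delete_current): list=[66, 4, 1, 3, 6, 2, 9] cursor@4
After 4 (next): list=[66, 4, 1, 3, 6, 2, 9] cursor@1
After 5 (delete_current): list=[66, 4, 3, 6, 2, 9] cursor@3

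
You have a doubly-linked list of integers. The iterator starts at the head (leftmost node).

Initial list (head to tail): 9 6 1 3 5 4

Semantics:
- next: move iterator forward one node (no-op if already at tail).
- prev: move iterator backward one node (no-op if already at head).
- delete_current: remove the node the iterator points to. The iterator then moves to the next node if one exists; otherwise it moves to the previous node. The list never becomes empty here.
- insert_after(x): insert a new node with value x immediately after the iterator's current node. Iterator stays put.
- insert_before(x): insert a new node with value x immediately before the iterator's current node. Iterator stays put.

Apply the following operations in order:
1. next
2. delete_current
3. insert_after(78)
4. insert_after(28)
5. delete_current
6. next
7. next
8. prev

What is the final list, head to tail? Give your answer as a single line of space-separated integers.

Answer: 9 28 78 3 5 4

Derivation:
After 1 (next): list=[9, 6, 1, 3, 5, 4] cursor@6
After 2 (delete_current): list=[9, 1, 3, 5, 4] cursor@1
After 3 (insert_after(78)): list=[9, 1, 78, 3, 5, 4] cursor@1
After 4 (insert_after(28)): list=[9, 1, 28, 78, 3, 5, 4] cursor@1
After 5 (delete_current): list=[9, 28, 78, 3, 5, 4] cursor@28
After 6 (next): list=[9, 28, 78, 3, 5, 4] cursor@78
After 7 (next): list=[9, 28, 78, 3, 5, 4] cursor@3
After 8 (prev): list=[9, 28, 78, 3, 5, 4] cursor@78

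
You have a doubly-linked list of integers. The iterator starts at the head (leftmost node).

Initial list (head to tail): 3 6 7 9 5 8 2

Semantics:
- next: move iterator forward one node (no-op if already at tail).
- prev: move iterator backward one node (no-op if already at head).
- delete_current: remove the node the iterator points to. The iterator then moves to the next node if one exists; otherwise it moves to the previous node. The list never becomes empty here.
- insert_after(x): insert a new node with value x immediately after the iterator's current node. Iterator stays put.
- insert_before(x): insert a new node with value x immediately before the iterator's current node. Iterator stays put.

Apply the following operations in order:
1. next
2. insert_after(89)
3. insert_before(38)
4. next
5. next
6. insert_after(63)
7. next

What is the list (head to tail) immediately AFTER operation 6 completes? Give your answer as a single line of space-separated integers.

After 1 (next): list=[3, 6, 7, 9, 5, 8, 2] cursor@6
After 2 (insert_after(89)): list=[3, 6, 89, 7, 9, 5, 8, 2] cursor@6
After 3 (insert_before(38)): list=[3, 38, 6, 89, 7, 9, 5, 8, 2] cursor@6
After 4 (next): list=[3, 38, 6, 89, 7, 9, 5, 8, 2] cursor@89
After 5 (next): list=[3, 38, 6, 89, 7, 9, 5, 8, 2] cursor@7
After 6 (insert_after(63)): list=[3, 38, 6, 89, 7, 63, 9, 5, 8, 2] cursor@7

Answer: 3 38 6 89 7 63 9 5 8 2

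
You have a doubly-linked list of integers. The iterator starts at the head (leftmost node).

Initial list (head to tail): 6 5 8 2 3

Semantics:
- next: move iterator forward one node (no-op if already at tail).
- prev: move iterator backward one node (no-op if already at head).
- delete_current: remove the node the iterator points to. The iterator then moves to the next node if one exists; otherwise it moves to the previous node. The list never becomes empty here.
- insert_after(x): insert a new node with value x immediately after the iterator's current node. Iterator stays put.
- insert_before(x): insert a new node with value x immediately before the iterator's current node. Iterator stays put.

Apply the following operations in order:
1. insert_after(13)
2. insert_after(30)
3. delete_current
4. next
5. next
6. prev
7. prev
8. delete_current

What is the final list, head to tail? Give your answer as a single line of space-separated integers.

Answer: 13 5 8 2 3

Derivation:
After 1 (insert_after(13)): list=[6, 13, 5, 8, 2, 3] cursor@6
After 2 (insert_after(30)): list=[6, 30, 13, 5, 8, 2, 3] cursor@6
After 3 (delete_current): list=[30, 13, 5, 8, 2, 3] cursor@30
After 4 (next): list=[30, 13, 5, 8, 2, 3] cursor@13
After 5 (next): list=[30, 13, 5, 8, 2, 3] cursor@5
After 6 (prev): list=[30, 13, 5, 8, 2, 3] cursor@13
After 7 (prev): list=[30, 13, 5, 8, 2, 3] cursor@30
After 8 (delete_current): list=[13, 5, 8, 2, 3] cursor@13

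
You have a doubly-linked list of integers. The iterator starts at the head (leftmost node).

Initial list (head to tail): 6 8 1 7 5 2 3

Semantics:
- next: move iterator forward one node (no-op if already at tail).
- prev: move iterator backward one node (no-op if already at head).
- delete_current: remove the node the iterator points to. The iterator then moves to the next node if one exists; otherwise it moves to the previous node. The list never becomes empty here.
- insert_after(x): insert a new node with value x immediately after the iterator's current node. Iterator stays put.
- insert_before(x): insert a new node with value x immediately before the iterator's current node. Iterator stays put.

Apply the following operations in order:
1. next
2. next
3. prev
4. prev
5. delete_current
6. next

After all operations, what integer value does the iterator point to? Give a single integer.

Answer: 1

Derivation:
After 1 (next): list=[6, 8, 1, 7, 5, 2, 3] cursor@8
After 2 (next): list=[6, 8, 1, 7, 5, 2, 3] cursor@1
After 3 (prev): list=[6, 8, 1, 7, 5, 2, 3] cursor@8
After 4 (prev): list=[6, 8, 1, 7, 5, 2, 3] cursor@6
After 5 (delete_current): list=[8, 1, 7, 5, 2, 3] cursor@8
After 6 (next): list=[8, 1, 7, 5, 2, 3] cursor@1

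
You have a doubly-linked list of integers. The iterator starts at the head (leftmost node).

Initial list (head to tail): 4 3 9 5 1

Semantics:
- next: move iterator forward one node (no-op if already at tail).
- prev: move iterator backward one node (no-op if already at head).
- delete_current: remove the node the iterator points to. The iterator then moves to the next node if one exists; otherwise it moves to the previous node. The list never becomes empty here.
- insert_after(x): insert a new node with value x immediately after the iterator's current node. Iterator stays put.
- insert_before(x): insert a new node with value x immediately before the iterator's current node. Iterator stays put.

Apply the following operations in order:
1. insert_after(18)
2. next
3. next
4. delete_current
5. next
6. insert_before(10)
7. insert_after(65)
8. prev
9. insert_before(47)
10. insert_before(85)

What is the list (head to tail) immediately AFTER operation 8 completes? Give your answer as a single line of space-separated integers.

Answer: 4 18 9 10 5 65 1

Derivation:
After 1 (insert_after(18)): list=[4, 18, 3, 9, 5, 1] cursor@4
After 2 (next): list=[4, 18, 3, 9, 5, 1] cursor@18
After 3 (next): list=[4, 18, 3, 9, 5, 1] cursor@3
After 4 (delete_current): list=[4, 18, 9, 5, 1] cursor@9
After 5 (next): list=[4, 18, 9, 5, 1] cursor@5
After 6 (insert_before(10)): list=[4, 18, 9, 10, 5, 1] cursor@5
After 7 (insert_after(65)): list=[4, 18, 9, 10, 5, 65, 1] cursor@5
After 8 (prev): list=[4, 18, 9, 10, 5, 65, 1] cursor@10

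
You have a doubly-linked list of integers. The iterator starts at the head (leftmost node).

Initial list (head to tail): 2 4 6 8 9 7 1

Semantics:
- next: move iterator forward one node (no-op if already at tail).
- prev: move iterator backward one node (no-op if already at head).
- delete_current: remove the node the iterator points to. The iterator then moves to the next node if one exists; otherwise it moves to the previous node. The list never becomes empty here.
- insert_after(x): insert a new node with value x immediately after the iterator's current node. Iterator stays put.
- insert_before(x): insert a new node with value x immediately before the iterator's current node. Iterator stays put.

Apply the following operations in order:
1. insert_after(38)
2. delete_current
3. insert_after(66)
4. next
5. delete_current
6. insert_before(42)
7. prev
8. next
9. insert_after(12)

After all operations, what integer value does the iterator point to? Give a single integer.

After 1 (insert_after(38)): list=[2, 38, 4, 6, 8, 9, 7, 1] cursor@2
After 2 (delete_current): list=[38, 4, 6, 8, 9, 7, 1] cursor@38
After 3 (insert_after(66)): list=[38, 66, 4, 6, 8, 9, 7, 1] cursor@38
After 4 (next): list=[38, 66, 4, 6, 8, 9, 7, 1] cursor@66
After 5 (delete_current): list=[38, 4, 6, 8, 9, 7, 1] cursor@4
After 6 (insert_before(42)): list=[38, 42, 4, 6, 8, 9, 7, 1] cursor@4
After 7 (prev): list=[38, 42, 4, 6, 8, 9, 7, 1] cursor@42
After 8 (next): list=[38, 42, 4, 6, 8, 9, 7, 1] cursor@4
After 9 (insert_after(12)): list=[38, 42, 4, 12, 6, 8, 9, 7, 1] cursor@4

Answer: 4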